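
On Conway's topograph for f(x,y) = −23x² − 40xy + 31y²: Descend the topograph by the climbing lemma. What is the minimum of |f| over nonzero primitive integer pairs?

descent: ρ → (31,40,-23)  [lands on river]
river: ρ → (-23,52,19)
river: ρ → (19,62,-8)
river: ρ → (-8,66,3)
river: ρ → (3,66,-8)
river: ρ → (-8,62,19)
river: ρ → (19,52,-23)
river: ρ → (-23,40,31)
river: ρ → (31,22,-32)
river: ρ → (-32,42,21)
river: ρ → (21,42,-32)
river: ρ → (-32,22,31)
closes: descent 1, river 12
min |a| on river = 3

3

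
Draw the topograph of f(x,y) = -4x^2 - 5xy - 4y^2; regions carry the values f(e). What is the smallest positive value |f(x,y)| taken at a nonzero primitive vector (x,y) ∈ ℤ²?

translate: b→-3 (≡5 mod 8), so (4,5,4)→(4,-3,3)
flip: (4,-3,3)→(3,3,4)
reduced (well bottom): (3,3,4) with a≤c, −a<b≤a
well minimum |f| = |-3| = 3 (negative-definite)

3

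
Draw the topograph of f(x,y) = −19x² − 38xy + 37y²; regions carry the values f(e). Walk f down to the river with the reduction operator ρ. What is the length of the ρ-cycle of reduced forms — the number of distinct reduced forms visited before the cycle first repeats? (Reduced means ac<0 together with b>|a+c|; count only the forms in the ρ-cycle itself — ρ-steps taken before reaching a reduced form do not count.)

D = 4256, ⌊√D⌋ = 65
descent: ρ → (37,38,-19)  [lands on river]
river: ρ → (-19,38,37)
river: ρ → (37,36,-20)
river: ρ → (-20,44,29)
river: ρ → (29,14,-35)
river: ρ → (-35,56,8)
river: ρ → (8,56,-35)
river: ρ → (-35,14,29)
river: ρ → (29,44,-20)
river: ρ → (-20,36,37)
ρ-cycle length = 10 (tail of 1 descent step not counted)

10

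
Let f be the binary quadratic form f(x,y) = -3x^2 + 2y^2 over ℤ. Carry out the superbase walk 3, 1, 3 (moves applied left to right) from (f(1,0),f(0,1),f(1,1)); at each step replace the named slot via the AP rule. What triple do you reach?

start (-3,2,-1) = (f(1,0),f(0,1),f(1,1))
replace slot 3: 2·((-3)+2) − (-1) = -1 → (-3,2,-1)
replace slot 1: 2·(2+(-1)) − (-3) = 5 → (5,2,-1)
replace slot 3: 2·(5+2) − (-1) = 15 → (5,2,15)

5,2,15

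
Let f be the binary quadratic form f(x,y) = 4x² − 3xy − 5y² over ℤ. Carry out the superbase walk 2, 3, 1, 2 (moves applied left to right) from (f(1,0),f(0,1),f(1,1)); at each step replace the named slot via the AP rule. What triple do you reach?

start (4,-5,-4) = (f(1,0),f(0,1),f(1,1))
replace slot 2: 2·(4+(-4)) − (-5) = 5 → (4,5,-4)
replace slot 3: 2·(4+5) − (-4) = 22 → (4,5,22)
replace slot 1: 2·(5+22) − 4 = 50 → (50,5,22)
replace slot 2: 2·(50+22) − 5 = 139 → (50,139,22)

50,139,22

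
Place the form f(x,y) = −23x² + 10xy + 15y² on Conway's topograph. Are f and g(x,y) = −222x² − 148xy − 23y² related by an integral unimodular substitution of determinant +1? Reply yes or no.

D₁ = 1480, D₂ = 1480
river cycle of f (length 18): (15, 20, -18), (-18, 16, 17), (17, 18, -17), (-17, 16, 18), (18, 20, -15), (-15, 10, 23), (23, 36, -2), (-2, 36, 23), (23, 10, -15), (-15, 20, 18), … (8 more)
river cycle of g (length 18): (-23, 10, 15), (15, 20, -18), (-18, 16, 17), (17, 18, -17), (-17, 16, 18), (18, 20, -15), (-15, 10, 23), (23, 36, -2), (-2, 36, 23), (23, 10, -15), … (8 more)
cycles coincide ⇒ equivalent

yes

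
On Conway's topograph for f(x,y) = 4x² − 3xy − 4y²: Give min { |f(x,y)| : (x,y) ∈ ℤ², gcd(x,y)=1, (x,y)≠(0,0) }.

descent: ρ → (-4,3,4)  [lands on river]
river: ρ → (4,5,-3)
river: ρ → (-3,7,2)
river: ρ → (2,5,-6)
river: ρ → (-6,7,1)
river: ρ → (1,7,-6)
river: ρ → (-6,5,2)
river: ρ → (2,7,-3)
river: ρ → (-3,5,4)
river: ρ → (4,3,-4)
river: ρ → (-4,5,3)
river: ρ → (3,7,-2)
river: ρ → (-2,5,6)
river: ρ → (6,7,-1)
river: ρ → (-1,7,6)
river: ρ → (6,5,-2)
river: ρ → (-2,7,3)
river: ρ → (3,5,-4)
closes: descent 1, river 18
min |a| on river = 1

1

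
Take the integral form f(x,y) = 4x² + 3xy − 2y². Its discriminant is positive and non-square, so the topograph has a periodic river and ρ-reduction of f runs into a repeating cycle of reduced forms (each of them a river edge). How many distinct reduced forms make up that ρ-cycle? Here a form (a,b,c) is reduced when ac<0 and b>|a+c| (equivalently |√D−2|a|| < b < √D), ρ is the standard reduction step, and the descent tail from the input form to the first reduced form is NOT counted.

D = 41, ⌊√D⌋ = 6
river: ρ → (-2,5,2)
river: ρ → (2,3,-4)
river: ρ → (-4,5,1)
river: ρ → (1,5,-4)
river: ρ → (-4,3,2)
river: ρ → (2,5,-2)
river: ρ → (-2,3,4)
river: ρ → (4,5,-1)
river: ρ → (-1,5,4)
river: ρ → (4,3,-2)
ρ-cycle length = 10 (tail of 0 descent steps not counted)

10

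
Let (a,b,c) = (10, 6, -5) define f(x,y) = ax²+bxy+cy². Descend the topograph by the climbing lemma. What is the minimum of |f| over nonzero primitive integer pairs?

river: ρ → (-5,14,2)
river: ρ → (2,14,-5)
river: ρ → (-5,6,10)
river: ρ → (10,14,-1)
river: ρ → (-1,14,10)
river: ρ → (10,6,-5)
closes: descent 0, river 6
min |a| on river = 1

1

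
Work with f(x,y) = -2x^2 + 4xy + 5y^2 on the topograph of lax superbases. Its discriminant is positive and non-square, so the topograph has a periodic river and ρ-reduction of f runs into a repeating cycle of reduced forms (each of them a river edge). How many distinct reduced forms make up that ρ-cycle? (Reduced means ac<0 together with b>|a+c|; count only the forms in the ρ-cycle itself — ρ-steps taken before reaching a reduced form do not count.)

D = 56, ⌊√D⌋ = 7
river: ρ → (5,6,-1)
river: ρ → (-1,6,5)
river: ρ → (5,4,-2)
river: ρ → (-2,4,5)
ρ-cycle length = 4 (tail of 0 descent steps not counted)

4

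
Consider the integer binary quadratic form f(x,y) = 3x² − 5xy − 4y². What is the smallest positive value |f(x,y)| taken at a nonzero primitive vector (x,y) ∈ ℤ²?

descent: ρ → (-4,5,3)  [lands on river]
river: ρ → (3,7,-2)
river: ρ → (-2,5,6)
river: ρ → (6,7,-1)
river: ρ → (-1,7,6)
river: ρ → (6,5,-2)
river: ρ → (-2,7,3)
river: ρ → (3,5,-4)
river: ρ → (-4,3,4)
river: ρ → (4,5,-3)
river: ρ → (-3,7,2)
river: ρ → (2,5,-6)
river: ρ → (-6,7,1)
river: ρ → (1,7,-6)
river: ρ → (-6,5,2)
river: ρ → (2,7,-3)
river: ρ → (-3,5,4)
river: ρ → (4,3,-4)
closes: descent 1, river 18
min |a| on river = 1

1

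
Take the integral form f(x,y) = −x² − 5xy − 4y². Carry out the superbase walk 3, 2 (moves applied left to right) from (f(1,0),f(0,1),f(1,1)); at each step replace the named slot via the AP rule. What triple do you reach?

start (-1,-4,-10) = (f(1,0),f(0,1),f(1,1))
replace slot 3: 2·((-1)+(-4)) − (-10) = 0 → (-1,-4,0)
replace slot 2: 2·((-1)+0) − (-4) = 2 → (-1,2,0)

-1,2,0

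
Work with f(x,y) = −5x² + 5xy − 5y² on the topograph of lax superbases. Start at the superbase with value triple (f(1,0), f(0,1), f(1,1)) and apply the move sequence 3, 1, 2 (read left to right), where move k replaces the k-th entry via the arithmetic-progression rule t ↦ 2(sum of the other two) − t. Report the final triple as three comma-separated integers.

start (-5,-5,-5) = (f(1,0),f(0,1),f(1,1))
replace slot 3: 2·((-5)+(-5)) − (-5) = -15 → (-5,-5,-15)
replace slot 1: 2·((-5)+(-15)) − (-5) = -35 → (-35,-5,-15)
replace slot 2: 2·((-35)+(-15)) − (-5) = -95 → (-35,-95,-15)

-35,-95,-15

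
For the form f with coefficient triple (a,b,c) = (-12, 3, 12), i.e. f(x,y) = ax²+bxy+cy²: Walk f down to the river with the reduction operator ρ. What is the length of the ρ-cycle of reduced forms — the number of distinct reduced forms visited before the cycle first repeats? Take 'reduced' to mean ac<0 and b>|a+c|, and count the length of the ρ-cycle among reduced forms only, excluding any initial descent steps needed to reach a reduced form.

D = 585, ⌊√D⌋ = 24
river: ρ → (12,21,-3)
river: ρ → (-3,21,12)
river: ρ → (12,3,-12)
river: ρ → (-12,21,3)
river: ρ → (3,21,-12)
river: ρ → (-12,3,12)
ρ-cycle length = 6 (tail of 0 descent steps not counted)

6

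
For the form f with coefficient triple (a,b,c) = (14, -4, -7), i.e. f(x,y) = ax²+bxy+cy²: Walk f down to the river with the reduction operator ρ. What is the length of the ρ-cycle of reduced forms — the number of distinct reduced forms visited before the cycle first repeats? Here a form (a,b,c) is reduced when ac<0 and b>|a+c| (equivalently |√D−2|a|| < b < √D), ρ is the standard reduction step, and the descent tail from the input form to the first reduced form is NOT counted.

D = 408, ⌊√D⌋ = 20
descent: ρ → (-7,18,3)  [lands on river]
river: ρ → (3,18,-7)
river: ρ → (-7,10,11)
river: ρ → (11,12,-6)
river: ρ → (-6,12,11)
river: ρ → (11,10,-7)
ρ-cycle length = 6 (tail of 1 descent step not counted)

6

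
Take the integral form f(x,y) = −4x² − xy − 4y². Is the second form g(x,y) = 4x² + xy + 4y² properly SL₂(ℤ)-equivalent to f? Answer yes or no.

D₁ = -63, D₂ = -63
f is negative-definite; reduce −f:
−f: reduced (well bottom): (4,1,4) with a≤c, −a<b≤a
flip sign back: reduced form of f is (-4,-1,-4)
g: reduced (well bottom): (4,1,4) with a≤c, −a<b≤a
reduced forms (-4, -1, -4) vs (4, 1, 4) ⇒ inequivalent

no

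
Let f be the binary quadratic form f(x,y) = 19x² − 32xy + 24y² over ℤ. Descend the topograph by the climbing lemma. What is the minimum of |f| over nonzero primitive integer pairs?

translate: b→6 (≡-32 mod 38), so (19,-32,24)→(19,6,11)
flip: (19,6,11)→(11,-6,19)
reduced (well bottom): (11,-6,19) with a≤c, −a<b≤a
well minimum = a = 11

11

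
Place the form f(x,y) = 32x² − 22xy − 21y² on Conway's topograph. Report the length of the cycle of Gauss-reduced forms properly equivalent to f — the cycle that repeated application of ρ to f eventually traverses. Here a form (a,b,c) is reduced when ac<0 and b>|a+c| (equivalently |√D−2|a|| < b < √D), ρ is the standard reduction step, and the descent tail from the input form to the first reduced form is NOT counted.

D = 3172, ⌊√D⌋ = 56
descent: ρ → (-21,22,32)  [lands on river]
river: ρ → (32,42,-11)
river: ρ → (-11,46,24)
river: ρ → (24,50,-7)
river: ρ → (-7,48,31)
river: ρ → (31,14,-24)
river: ρ → (-24,34,21)
river: ρ → (21,50,-8)
river: ρ → (-8,46,33)
river: ρ → (33,20,-21)
ρ-cycle length = 10 (tail of 1 descent step not counted)

10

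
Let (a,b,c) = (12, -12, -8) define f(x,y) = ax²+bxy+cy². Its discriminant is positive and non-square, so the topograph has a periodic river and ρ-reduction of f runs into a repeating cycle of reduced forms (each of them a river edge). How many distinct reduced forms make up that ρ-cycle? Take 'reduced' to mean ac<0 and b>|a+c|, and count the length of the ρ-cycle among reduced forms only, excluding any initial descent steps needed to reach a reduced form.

D = 528, ⌊√D⌋ = 22
descent: ρ → (-8,12,12)  [lands on river]
river: ρ → (12,12,-8)
river: ρ → (-8,20,4)
river: ρ → (4,20,-8)
ρ-cycle length = 4 (tail of 1 descent step not counted)

4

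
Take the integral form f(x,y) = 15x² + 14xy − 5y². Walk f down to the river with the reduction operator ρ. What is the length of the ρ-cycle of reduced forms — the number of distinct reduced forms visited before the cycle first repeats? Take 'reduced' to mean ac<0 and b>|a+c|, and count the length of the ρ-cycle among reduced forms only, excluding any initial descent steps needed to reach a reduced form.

D = 496, ⌊√D⌋ = 22
river: ρ → (-5,16,12)
river: ρ → (12,8,-9)
river: ρ → (-9,10,11)
river: ρ → (11,12,-8)
river: ρ → (-8,20,3)
river: ρ → (3,22,-1)
river: ρ → (-1,22,3)
river: ρ → (3,20,-8)
river: ρ → (-8,12,11)
river: ρ → (11,10,-9)
river: ρ → (-9,8,12)
river: ρ → (12,16,-5)
river: ρ → (-5,14,15)
river: ρ → (15,16,-4)
river: ρ → (-4,16,15)
river: ρ → (15,14,-5)
ρ-cycle length = 16 (tail of 0 descent steps not counted)

16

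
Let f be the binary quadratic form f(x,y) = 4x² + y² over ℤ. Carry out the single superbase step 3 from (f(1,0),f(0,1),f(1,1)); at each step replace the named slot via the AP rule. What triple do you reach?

start (4,1,5) = (f(1,0),f(0,1),f(1,1))
replace slot 3: 2·(4+1) − 5 = 5 → (4,1,5)

4,1,5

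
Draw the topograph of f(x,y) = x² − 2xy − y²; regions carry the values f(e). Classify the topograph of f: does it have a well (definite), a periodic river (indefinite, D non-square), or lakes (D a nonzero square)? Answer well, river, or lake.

D = b²−4ac = (-2)² − 4·1·(-1) = 8
D > 0 non-square ⇒ indefinite ⇒ periodic river

river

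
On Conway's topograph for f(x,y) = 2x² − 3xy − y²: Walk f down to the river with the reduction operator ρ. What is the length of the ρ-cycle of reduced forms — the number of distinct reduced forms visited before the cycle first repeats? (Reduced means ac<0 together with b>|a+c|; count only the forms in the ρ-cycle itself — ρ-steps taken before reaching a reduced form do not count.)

D = 17, ⌊√D⌋ = 4
descent: ρ → (-1,3,2)  [lands on river]
river: ρ → (2,1,-2)
river: ρ → (-2,3,1)
river: ρ → (1,3,-2)
river: ρ → (-2,1,2)
river: ρ → (2,3,-1)
ρ-cycle length = 6 (tail of 1 descent step not counted)

6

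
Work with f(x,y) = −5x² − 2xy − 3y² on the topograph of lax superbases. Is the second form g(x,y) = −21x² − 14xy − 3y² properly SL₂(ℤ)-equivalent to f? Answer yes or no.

D₁ = -56, D₂ = -56
f is negative-definite; reduce −f:
−f: flip: (5,2,3)→(3,-2,5)
−f: reduced (well bottom): (3,-2,5) with a≤c, −a<b≤a
flip sign back: reduced form of f is (-3,2,-5)
g is negative-definite; reduce −g:
−g: flip: (21,14,3)→(3,-14,21)
−g: translate: b→-2 (≡-14 mod 6), so (3,-14,21)→(3,-2,5)
−g: reduced (well bottom): (3,-2,5) with a≤c, −a<b≤a
flip sign back: reduced form of g is (-3,2,-5)
reduced forms (-3, 2, -5) vs (-3, 2, -5) ⇒ equivalent

yes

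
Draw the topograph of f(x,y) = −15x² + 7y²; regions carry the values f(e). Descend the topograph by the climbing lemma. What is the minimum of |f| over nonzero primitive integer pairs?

descent: ρ → (7,14,-8)  [lands on river]
river: ρ → (-8,18,3)
river: ρ → (3,18,-8)
river: ρ → (-8,14,7)
closes: descent 1, river 4
min |a| on river = 3

3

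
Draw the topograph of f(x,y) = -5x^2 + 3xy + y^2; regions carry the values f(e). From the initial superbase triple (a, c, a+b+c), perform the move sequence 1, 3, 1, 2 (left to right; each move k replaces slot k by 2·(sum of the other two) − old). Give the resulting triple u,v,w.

start (-5,1,-1) = (f(1,0),f(0,1),f(1,1))
replace slot 1: 2·(1+(-1)) − (-5) = 5 → (5,1,-1)
replace slot 3: 2·(5+1) − (-1) = 13 → (5,1,13)
replace slot 1: 2·(1+13) − 5 = 23 → (23,1,13)
replace slot 2: 2·(23+13) − 1 = 71 → (23,71,13)

23,71,13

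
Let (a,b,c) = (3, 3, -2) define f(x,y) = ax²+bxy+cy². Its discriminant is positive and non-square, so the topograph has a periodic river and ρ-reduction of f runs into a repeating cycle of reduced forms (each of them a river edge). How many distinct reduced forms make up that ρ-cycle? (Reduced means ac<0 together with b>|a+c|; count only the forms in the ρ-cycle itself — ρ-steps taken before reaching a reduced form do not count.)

D = 33, ⌊√D⌋ = 5
river: ρ → (-2,5,1)
river: ρ → (1,5,-2)
river: ρ → (-2,3,3)
river: ρ → (3,3,-2)
ρ-cycle length = 4 (tail of 0 descent steps not counted)

4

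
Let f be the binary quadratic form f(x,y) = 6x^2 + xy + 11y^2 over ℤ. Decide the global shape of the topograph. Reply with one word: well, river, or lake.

D = b²−4ac = 1² − 4·6·11 = -263
D < 0 ⇒ definite ⇒ every region one sign ⇒ single well

well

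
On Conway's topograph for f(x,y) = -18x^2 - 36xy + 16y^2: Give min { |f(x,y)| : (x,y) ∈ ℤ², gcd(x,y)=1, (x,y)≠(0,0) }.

descent: ρ → (16,36,-18)  [lands on river]
river: ρ → (-18,36,16)
river: ρ → (16,28,-26)
river: ρ → (-26,24,18)
river: ρ → (18,48,-2)
river: ρ → (-2,48,18)
river: ρ → (18,24,-26)
river: ρ → (-26,28,16)
closes: descent 1, river 8
min |a| on river = 2

2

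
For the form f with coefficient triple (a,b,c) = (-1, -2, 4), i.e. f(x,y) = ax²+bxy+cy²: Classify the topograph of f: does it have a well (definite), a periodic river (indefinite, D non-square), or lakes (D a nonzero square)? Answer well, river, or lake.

D = b²−4ac = (-2)² − 4·(-1)·4 = 20
D > 0 non-square ⇒ indefinite ⇒ periodic river

river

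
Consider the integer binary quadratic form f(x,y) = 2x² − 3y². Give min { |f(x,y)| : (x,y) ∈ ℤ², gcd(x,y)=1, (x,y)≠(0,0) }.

descent: ρ → (-3,0,2)
descent: ρ → (2,4,-1)  [lands on river]
river: ρ → (-1,4,2)
closes: descent 2, river 2
min |a| on river = 1

1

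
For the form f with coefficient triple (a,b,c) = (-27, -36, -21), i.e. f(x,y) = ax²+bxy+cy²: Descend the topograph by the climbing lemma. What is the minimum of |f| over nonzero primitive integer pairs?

translate: b→-18 (≡36 mod 54), so (27,36,21)→(27,-18,12)
flip: (27,-18,12)→(12,18,27)
translate: b→-6 (≡18 mod 24), so (12,18,27)→(12,-6,21)
reduced (well bottom): (12,-6,21) with a≤c, −a<b≤a
well minimum |f| = |-12| = 12 (negative-definite)

12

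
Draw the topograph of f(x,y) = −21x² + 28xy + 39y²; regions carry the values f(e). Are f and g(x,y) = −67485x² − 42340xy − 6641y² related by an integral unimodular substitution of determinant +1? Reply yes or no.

D₁ = 4060, D₂ = 4060
river cycle of f (length 14): (39, 50, -10), (-10, 50, 39), (39, 28, -21), (-21, 56, 11), (11, 54, -26), (-26, 50, 15), (15, 40, -41), (-41, 42, 14), (14, 42, -41), (-41, 40, 15), … (4 more)
river cycle of g (length 14): (-21, 28, 39), (39, 50, -10), (-10, 50, 39), (39, 28, -21), (-21, 56, 11), (11, 54, -26), (-26, 50, 15), (15, 40, -41), (-41, 42, 14), (14, 42, -41), … (4 more)
cycles coincide ⇒ equivalent

yes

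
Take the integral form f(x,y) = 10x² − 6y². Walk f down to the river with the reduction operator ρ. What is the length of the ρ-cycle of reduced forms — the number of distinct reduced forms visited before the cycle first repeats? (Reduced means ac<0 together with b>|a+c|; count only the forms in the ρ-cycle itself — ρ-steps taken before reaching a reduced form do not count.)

D = 240, ⌊√D⌋ = 15
descent: ρ → (-6,12,4)  [lands on river]
river: ρ → (4,12,-6)
ρ-cycle length = 2 (tail of 1 descent step not counted)

2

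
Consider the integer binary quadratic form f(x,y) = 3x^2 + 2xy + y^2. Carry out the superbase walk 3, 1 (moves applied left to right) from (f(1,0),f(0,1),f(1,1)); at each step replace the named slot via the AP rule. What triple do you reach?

start (3,1,6) = (f(1,0),f(0,1),f(1,1))
replace slot 3: 2·(3+1) − 6 = 2 → (3,1,2)
replace slot 1: 2·(1+2) − 3 = 3 → (3,1,2)

3,1,2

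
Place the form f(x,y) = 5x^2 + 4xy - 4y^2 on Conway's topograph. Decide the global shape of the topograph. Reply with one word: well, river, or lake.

D = b²−4ac = 4² − 4·5·(-4) = 96
D > 0 non-square ⇒ indefinite ⇒ periodic river

river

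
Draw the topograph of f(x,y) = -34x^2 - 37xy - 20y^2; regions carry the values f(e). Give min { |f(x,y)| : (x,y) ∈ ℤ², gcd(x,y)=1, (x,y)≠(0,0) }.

translate: b→-31 (≡37 mod 68), so (34,37,20)→(34,-31,17)
flip: (34,-31,17)→(17,31,34)
translate: b→-3 (≡31 mod 34), so (17,31,34)→(17,-3,20)
reduced (well bottom): (17,-3,20) with a≤c, −a<b≤a
well minimum |f| = |-17| = 17 (negative-definite)

17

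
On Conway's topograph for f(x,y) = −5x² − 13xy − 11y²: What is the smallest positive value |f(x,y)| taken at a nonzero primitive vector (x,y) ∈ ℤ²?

translate: b→3 (≡13 mod 10), so (5,13,11)→(5,3,3)
flip: (5,3,3)→(3,-3,5)
translate: b→3 (≡-3 mod 6), so (3,-3,5)→(3,3,5)
reduced (well bottom): (3,3,5) with a≤c, −a<b≤a
well minimum |f| = |-3| = 3 (negative-definite)

3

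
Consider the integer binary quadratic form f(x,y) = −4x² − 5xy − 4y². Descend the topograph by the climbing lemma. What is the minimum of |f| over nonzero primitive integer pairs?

translate: b→-3 (≡5 mod 8), so (4,5,4)→(4,-3,3)
flip: (4,-3,3)→(3,3,4)
reduced (well bottom): (3,3,4) with a≤c, −a<b≤a
well minimum |f| = |-3| = 3 (negative-definite)

3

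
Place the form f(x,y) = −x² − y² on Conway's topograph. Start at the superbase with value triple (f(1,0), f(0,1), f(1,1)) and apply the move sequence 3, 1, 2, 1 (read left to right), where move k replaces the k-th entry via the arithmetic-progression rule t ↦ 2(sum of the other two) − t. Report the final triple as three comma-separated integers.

start (-1,-1,-2) = (f(1,0),f(0,1),f(1,1))
replace slot 3: 2·((-1)+(-1)) − (-2) = -2 → (-1,-1,-2)
replace slot 1: 2·((-1)+(-2)) − (-1) = -5 → (-5,-1,-2)
replace slot 2: 2·((-5)+(-2)) − (-1) = -13 → (-5,-13,-2)
replace slot 1: 2·((-13)+(-2)) − (-5) = -25 → (-25,-13,-2)

-25,-13,-2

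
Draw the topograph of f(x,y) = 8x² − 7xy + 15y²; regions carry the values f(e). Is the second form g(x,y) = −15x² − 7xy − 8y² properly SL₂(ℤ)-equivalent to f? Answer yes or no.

D₁ = -431, D₂ = -431
f: reduced (well bottom): (8,-7,15) with a≤c, −a<b≤a
g is negative-definite; reduce −g:
−g: flip: (15,7,8)→(8,-7,15)
−g: reduced (well bottom): (8,-7,15) with a≤c, −a<b≤a
flip sign back: reduced form of g is (-8,7,-15)
reduced forms (8, -7, 15) vs (-8, 7, -15) ⇒ inequivalent

no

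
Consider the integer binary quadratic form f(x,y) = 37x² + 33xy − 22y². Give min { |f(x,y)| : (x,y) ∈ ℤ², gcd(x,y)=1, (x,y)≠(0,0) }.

river: ρ → (-22,55,15)
river: ρ → (15,65,-2)
river: ρ → (-2,63,47)
river: ρ → (47,31,-18)
river: ρ → (-18,41,37)
river: ρ → (37,33,-22)
closes: descent 0, river 6
min |a| on river = 2

2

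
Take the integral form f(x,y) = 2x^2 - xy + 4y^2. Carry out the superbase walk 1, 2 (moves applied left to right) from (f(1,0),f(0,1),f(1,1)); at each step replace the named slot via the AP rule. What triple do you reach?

start (2,4,5) = (f(1,0),f(0,1),f(1,1))
replace slot 1: 2·(4+5) − 2 = 16 → (16,4,5)
replace slot 2: 2·(16+5) − 4 = 38 → (16,38,5)

16,38,5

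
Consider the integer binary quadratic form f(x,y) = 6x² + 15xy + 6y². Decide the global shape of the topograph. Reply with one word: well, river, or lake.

D = b²−4ac = 15² − 4·6·6 = 81
D = 9² is a perfect square ⇒ form factors over ℤ ⇒ lakes

lake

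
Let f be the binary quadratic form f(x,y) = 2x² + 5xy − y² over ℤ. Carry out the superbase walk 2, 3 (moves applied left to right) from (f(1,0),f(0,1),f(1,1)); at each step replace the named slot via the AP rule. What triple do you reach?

start (2,-1,6) = (f(1,0),f(0,1),f(1,1))
replace slot 2: 2·(2+6) − (-1) = 17 → (2,17,6)
replace slot 3: 2·(2+17) − 6 = 32 → (2,17,32)

2,17,32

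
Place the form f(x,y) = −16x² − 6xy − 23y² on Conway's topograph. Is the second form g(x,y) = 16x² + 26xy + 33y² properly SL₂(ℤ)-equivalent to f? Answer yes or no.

D₁ = -1436, D₂ = -1436
f is negative-definite; reduce −f:
−f: reduced (well bottom): (16,6,23) with a≤c, −a<b≤a
flip sign back: reduced form of f is (-16,-6,-23)
g: translate: b→-6 (≡26 mod 32), so (16,26,33)→(16,-6,23)
g: reduced (well bottom): (16,-6,23) with a≤c, −a<b≤a
reduced forms (-16, -6, -23) vs (16, -6, 23) ⇒ inequivalent

no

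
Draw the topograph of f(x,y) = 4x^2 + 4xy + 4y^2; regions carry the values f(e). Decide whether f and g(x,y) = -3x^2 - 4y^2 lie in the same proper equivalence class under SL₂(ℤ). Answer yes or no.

D₁ = -48, D₂ = -48
f: reduced (well bottom): (4,4,4) with a≤c, −a<b≤a
g is negative-definite; reduce −g:
−g: reduced (well bottom): (3,0,4) with a≤c, −a<b≤a
flip sign back: reduced form of g is (-3,0,-4)
reduced forms (4, 4, 4) vs (-3, 0, -4) ⇒ inequivalent

no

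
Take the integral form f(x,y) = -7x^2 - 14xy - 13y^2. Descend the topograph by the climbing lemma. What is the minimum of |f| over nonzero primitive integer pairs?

translate: b→0 (≡14 mod 14), so (7,14,13)→(7,0,6)
flip: (7,0,6)→(6,0,7)
reduced (well bottom): (6,0,7) with a≤c, −a<b≤a
well minimum |f| = |-6| = 6 (negative-definite)

6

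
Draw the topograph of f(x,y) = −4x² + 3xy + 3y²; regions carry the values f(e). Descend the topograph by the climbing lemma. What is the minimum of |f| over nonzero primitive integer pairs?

river: ρ → (3,3,-4)
river: ρ → (-4,5,2)
river: ρ → (2,7,-1)
river: ρ → (-1,7,2)
river: ρ → (2,5,-4)
river: ρ → (-4,3,3)
closes: descent 0, river 6
min |a| on river = 1

1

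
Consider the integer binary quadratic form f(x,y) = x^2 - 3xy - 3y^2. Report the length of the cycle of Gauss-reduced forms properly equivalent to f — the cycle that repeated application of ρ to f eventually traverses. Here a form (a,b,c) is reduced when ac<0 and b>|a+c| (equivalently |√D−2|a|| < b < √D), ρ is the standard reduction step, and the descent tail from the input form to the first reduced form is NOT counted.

D = 21, ⌊√D⌋ = 4
descent: ρ → (-3,3,1)  [lands on river]
river: ρ → (1,3,-3)
ρ-cycle length = 2 (tail of 1 descent step not counted)

2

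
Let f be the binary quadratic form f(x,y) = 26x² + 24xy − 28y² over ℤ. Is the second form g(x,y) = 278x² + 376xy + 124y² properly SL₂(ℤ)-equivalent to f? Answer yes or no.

D₁ = 3488, D₂ = 3488
river cycle of f (length 14): (-28, 32, 22), (22, 56, -4), (-4, 56, 22), (22, 32, -28), (-28, 24, 26), (26, 28, -26), (-26, 24, 28), (28, 32, -22), (-22, 56, 4), (4, 56, -22), … (4 more)
river cycle of g (length 14): (22, 56, -4), (-4, 56, 22), (22, 32, -28), (-28, 24, 26), (26, 28, -26), (-26, 24, 28), (28, 32, -22), (-22, 56, 4), (4, 56, -22), (-22, 32, 28), … (4 more)
cycles coincide ⇒ equivalent

yes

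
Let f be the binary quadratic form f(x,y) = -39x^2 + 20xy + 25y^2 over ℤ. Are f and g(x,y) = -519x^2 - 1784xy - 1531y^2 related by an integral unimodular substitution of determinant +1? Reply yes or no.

D₁ = 4300, D₂ = 4300
river cycle of f (length 26): (25, 30, -34), (-34, 38, 21), (21, 46, -26), (-26, 58, 9), (9, 50, -50), (-50, 50, 9), (9, 58, -26), (-26, 46, 21), (21, 38, -34), (-34, 30, 25), … (16 more)
river cycle of g (length 26): (-39, 20, 25), (25, 30, -34), (-34, 38, 21), (21, 46, -26), (-26, 58, 9), (9, 50, -50), (-50, 50, 9), (9, 58, -26), (-26, 46, 21), (21, 38, -34), … (16 more)
cycles coincide ⇒ equivalent

yes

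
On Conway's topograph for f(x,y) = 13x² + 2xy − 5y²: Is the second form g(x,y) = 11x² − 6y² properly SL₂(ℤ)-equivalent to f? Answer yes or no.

D₁ = 264, D₂ = 264
river cycle of f (length 6): (-5, 8, 10), (10, 12, -3), (-3, 12, 10), (10, 8, -5), (-5, 12, 6), (6, 12, -5)
river cycle of g (length 6): (-6, 12, 5), (5, 8, -10), (-10, 12, 3), (3, 12, -10), (-10, 8, 5), (5, 12, -6)
cycles differ ⇒ inequivalent

no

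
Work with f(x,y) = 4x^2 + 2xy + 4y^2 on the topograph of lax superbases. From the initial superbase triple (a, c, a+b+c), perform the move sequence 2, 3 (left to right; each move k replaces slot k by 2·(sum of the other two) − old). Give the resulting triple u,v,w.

start (4,4,10) = (f(1,0),f(0,1),f(1,1))
replace slot 2: 2·(4+10) − 4 = 24 → (4,24,10)
replace slot 3: 2·(4+24) − 10 = 46 → (4,24,46)

4,24,46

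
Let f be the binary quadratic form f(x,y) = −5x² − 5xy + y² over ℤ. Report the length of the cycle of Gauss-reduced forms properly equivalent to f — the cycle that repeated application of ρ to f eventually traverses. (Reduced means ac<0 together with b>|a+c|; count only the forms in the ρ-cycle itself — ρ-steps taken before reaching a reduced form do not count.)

D = 45, ⌊√D⌋ = 6
descent: ρ → (1,5,-5)  [lands on river]
river: ρ → (-5,5,1)
ρ-cycle length = 2 (tail of 1 descent step not counted)

2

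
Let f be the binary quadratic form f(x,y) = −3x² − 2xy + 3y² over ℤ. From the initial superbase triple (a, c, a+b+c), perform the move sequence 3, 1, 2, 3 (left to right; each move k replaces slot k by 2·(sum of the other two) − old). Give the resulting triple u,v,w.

start (-3,3,-2) = (f(1,0),f(0,1),f(1,1))
replace slot 3: 2·((-3)+3) − (-2) = 2 → (-3,3,2)
replace slot 1: 2·(3+2) − (-3) = 13 → (13,3,2)
replace slot 2: 2·(13+2) − 3 = 27 → (13,27,2)
replace slot 3: 2·(13+27) − 2 = 78 → (13,27,78)

13,27,78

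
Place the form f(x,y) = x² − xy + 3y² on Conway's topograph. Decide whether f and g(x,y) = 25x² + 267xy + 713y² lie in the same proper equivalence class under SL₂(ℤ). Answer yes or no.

D₁ = -11, D₂ = -11
f: translate: b→1 (≡-1 mod 2), so (1,-1,3)→(1,1,3)
f: reduced (well bottom): (1,1,3) with a≤c, −a<b≤a
g: translate: b→17 (≡267 mod 50), so (25,267,713)→(25,17,3)
g: flip: (25,17,3)→(3,-17,25)
g: translate: b→1 (≡-17 mod 6), so (3,-17,25)→(3,1,1)
g: flip: (3,1,1)→(1,-1,3)
g: translate: b→1 (≡-1 mod 2), so (1,-1,3)→(1,1,3)
g: reduced (well bottom): (1,1,3) with a≤c, −a<b≤a
reduced forms (1, 1, 3) vs (1, 1, 3) ⇒ equivalent

yes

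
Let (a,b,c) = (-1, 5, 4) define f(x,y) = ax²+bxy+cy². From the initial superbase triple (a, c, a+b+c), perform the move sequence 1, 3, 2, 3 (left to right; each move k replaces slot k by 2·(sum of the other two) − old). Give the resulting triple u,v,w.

start (-1,4,8) = (f(1,0),f(0,1),f(1,1))
replace slot 1: 2·(4+8) − (-1) = 25 → (25,4,8)
replace slot 3: 2·(25+4) − 8 = 50 → (25,4,50)
replace slot 2: 2·(25+50) − 4 = 146 → (25,146,50)
replace slot 3: 2·(25+146) − 50 = 292 → (25,146,292)

25,146,292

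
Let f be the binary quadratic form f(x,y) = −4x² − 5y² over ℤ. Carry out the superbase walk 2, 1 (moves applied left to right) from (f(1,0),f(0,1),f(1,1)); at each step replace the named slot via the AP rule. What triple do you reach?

start (-4,-5,-9) = (f(1,0),f(0,1),f(1,1))
replace slot 2: 2·((-4)+(-9)) − (-5) = -21 → (-4,-21,-9)
replace slot 1: 2·((-21)+(-9)) − (-4) = -56 → (-56,-21,-9)

-56,-21,-9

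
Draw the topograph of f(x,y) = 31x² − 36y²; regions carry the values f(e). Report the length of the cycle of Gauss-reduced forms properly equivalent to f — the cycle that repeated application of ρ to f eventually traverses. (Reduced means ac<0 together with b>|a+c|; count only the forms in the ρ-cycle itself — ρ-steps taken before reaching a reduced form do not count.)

D = 4464, ⌊√D⌋ = 66
descent: ρ → (-36,0,31)
descent: ρ → (31,62,-5)  [lands on river]
river: ρ → (-5,58,55)
river: ρ → (55,52,-8)
river: ρ → (-8,60,27)
river: ρ → (27,48,-20)
river: ρ → (-20,32,43)
river: ρ → (43,54,-9)
river: ρ → (-9,54,43)
river: ρ → (43,32,-20)
river: ρ → (-20,48,27)
river: ρ → (27,60,-8)
river: ρ → (-8,52,55)
river: ρ → (55,58,-5)
river: ρ → (-5,62,31)
ρ-cycle length = 14 (tail of 2 descent steps not counted)

14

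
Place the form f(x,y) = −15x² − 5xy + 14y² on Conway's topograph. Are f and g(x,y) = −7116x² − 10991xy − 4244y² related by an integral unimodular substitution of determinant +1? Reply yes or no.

D₁ = 865, D₂ = 865
river cycle of f (length 42): (14, 5, -15), (-15, 25, 4), (4, 23, -21), (-21, 19, 6), (6, 29, -1), (-1, 29, 6), (6, 19, -21), (-21, 23, 4), (4, 25, -15), (-15, 5, 14), … (32 more)
river cycle of g (length 42): (-6, 23, 14), (14, 5, -15), (-15, 25, 4), (4, 23, -21), (-21, 19, 6), (6, 29, -1), (-1, 29, 6), (6, 19, -21), (-21, 23, 4), (4, 25, -15), … (32 more)
cycles coincide ⇒ equivalent

yes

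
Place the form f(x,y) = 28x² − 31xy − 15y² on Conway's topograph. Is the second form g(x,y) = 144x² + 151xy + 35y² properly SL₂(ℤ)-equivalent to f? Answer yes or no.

D₁ = 2641, D₂ = 2641
river cycle of f (length 82): (-15, 31, 28), (28, 25, -18), (-18, 47, 6), (6, 49, -10), (-10, 51, 1), (1, 51, -10), (-10, 49, 6), (6, 47, -18), (-18, 25, 28), (28, 31, -15), … (72 more)
river cycle of g (length 82): (-18, 47, 6), (6, 49, -10), (-10, 51, 1), (1, 51, -10), (-10, 49, 6), (6, 47, -18), (-18, 25, 28), (28, 31, -15), (-15, 29, 30), (30, 31, -14), … (72 more)
cycles coincide ⇒ equivalent

yes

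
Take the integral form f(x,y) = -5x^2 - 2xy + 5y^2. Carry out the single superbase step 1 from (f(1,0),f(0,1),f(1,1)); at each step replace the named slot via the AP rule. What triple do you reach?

start (-5,5,-2) = (f(1,0),f(0,1),f(1,1))
replace slot 1: 2·(5+(-2)) − (-5) = 11 → (11,5,-2)

11,5,-2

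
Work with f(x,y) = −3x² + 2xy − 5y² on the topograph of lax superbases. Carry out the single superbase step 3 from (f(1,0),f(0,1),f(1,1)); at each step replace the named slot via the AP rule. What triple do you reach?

start (-3,-5,-6) = (f(1,0),f(0,1),f(1,1))
replace slot 3: 2·((-3)+(-5)) − (-6) = -10 → (-3,-5,-10)

-3,-5,-10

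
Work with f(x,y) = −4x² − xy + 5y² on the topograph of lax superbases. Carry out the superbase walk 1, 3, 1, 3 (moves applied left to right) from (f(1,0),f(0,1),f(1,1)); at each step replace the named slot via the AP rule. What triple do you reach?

start (-4,5,0) = (f(1,0),f(0,1),f(1,1))
replace slot 1: 2·(5+0) − (-4) = 14 → (14,5,0)
replace slot 3: 2·(14+5) − 0 = 38 → (14,5,38)
replace slot 1: 2·(5+38) − 14 = 72 → (72,5,38)
replace slot 3: 2·(72+5) − 38 = 116 → (72,5,116)

72,5,116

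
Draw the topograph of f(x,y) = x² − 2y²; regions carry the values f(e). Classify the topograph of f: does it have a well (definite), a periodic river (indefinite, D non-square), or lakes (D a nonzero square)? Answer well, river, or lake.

D = b²−4ac = 0² − 4·1·(-2) = 8
D > 0 non-square ⇒ indefinite ⇒ periodic river

river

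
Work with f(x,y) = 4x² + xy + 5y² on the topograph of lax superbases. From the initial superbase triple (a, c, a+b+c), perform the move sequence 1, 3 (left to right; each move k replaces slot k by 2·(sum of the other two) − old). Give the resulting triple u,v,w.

start (4,5,10) = (f(1,0),f(0,1),f(1,1))
replace slot 1: 2·(5+10) − 4 = 26 → (26,5,10)
replace slot 3: 2·(26+5) − 10 = 52 → (26,5,52)

26,5,52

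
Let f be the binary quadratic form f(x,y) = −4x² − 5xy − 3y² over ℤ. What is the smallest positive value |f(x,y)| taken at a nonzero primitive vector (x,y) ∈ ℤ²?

translate: b→-3 (≡5 mod 8), so (4,5,3)→(4,-3,2)
flip: (4,-3,2)→(2,3,4)
translate: b→-1 (≡3 mod 4), so (2,3,4)→(2,-1,3)
reduced (well bottom): (2,-1,3) with a≤c, −a<b≤a
well minimum |f| = |-2| = 2 (negative-definite)

2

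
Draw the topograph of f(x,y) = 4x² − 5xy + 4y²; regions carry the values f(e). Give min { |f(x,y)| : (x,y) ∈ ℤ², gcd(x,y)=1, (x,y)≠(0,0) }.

translate: b→3 (≡-5 mod 8), so (4,-5,4)→(4,3,3)
flip: (4,3,3)→(3,-3,4)
translate: b→3 (≡-3 mod 6), so (3,-3,4)→(3,3,4)
reduced (well bottom): (3,3,4) with a≤c, −a<b≤a
well minimum = a = 3

3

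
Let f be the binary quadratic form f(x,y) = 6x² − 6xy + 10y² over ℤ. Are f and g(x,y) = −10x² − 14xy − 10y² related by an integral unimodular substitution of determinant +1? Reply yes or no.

D₁ = -204, D₂ = -204
f: translate: b→6 (≡-6 mod 12), so (6,-6,10)→(6,6,10)
f: reduced (well bottom): (6,6,10) with a≤c, −a<b≤a
g is negative-definite; reduce −g:
−g: translate: b→-6 (≡14 mod 20), so (10,14,10)→(10,-6,6)
−g: flip: (10,-6,6)→(6,6,10)
−g: reduced (well bottom): (6,6,10) with a≤c, −a<b≤a
flip sign back: reduced form of g is (-6,-6,-10)
reduced forms (6, 6, 10) vs (-6, -6, -10) ⇒ inequivalent

no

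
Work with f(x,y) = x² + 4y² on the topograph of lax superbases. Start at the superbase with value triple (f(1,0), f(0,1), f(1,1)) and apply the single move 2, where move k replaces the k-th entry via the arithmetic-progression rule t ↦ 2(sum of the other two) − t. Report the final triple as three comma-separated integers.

start (1,4,5) = (f(1,0),f(0,1),f(1,1))
replace slot 2: 2·(1+5) − 4 = 8 → (1,8,5)

1,8,5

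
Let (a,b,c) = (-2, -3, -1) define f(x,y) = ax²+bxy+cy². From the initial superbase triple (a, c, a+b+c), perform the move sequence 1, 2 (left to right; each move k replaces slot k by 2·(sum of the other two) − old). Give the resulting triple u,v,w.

start (-2,-1,-6) = (f(1,0),f(0,1),f(1,1))
replace slot 1: 2·((-1)+(-6)) − (-2) = -12 → (-12,-1,-6)
replace slot 2: 2·((-12)+(-6)) − (-1) = -35 → (-12,-35,-6)

-12,-35,-6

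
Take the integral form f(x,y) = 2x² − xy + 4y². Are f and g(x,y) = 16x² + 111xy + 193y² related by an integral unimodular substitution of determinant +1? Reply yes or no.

D₁ = -31, D₂ = -31
f: reduced (well bottom): (2,-1,4) with a≤c, −a<b≤a
g: translate: b→15 (≡111 mod 32), so (16,111,193)→(16,15,4)
g: flip: (16,15,4)→(4,-15,16)
g: translate: b→1 (≡-15 mod 8), so (4,-15,16)→(4,1,2)
g: flip: (4,1,2)→(2,-1,4)
g: reduced (well bottom): (2,-1,4) with a≤c, −a<b≤a
reduced forms (2, -1, 4) vs (2, -1, 4) ⇒ equivalent

yes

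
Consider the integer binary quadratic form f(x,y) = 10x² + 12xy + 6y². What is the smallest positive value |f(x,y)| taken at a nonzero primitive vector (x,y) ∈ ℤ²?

translate: b→-8 (≡12 mod 20), so (10,12,6)→(10,-8,4)
flip: (10,-8,4)→(4,8,10)
translate: b→0 (≡8 mod 8), so (4,8,10)→(4,0,6)
reduced (well bottom): (4,0,6) with a≤c, −a<b≤a
well minimum = a = 4

4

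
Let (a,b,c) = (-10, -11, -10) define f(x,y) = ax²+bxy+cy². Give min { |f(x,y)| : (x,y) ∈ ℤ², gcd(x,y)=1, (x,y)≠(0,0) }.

translate: b→-9 (≡11 mod 20), so (10,11,10)→(10,-9,9)
flip: (10,-9,9)→(9,9,10)
reduced (well bottom): (9,9,10) with a≤c, −a<b≤a
well minimum |f| = |-9| = 9 (negative-definite)

9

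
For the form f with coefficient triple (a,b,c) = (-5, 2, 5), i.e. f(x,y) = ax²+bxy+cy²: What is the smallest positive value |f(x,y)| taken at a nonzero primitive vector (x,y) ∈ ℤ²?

river: ρ → (5,8,-2)
river: ρ → (-2,8,5)
river: ρ → (5,2,-5)
river: ρ → (-5,8,2)
river: ρ → (2,8,-5)
river: ρ → (-5,2,5)
closes: descent 0, river 6
min |a| on river = 2

2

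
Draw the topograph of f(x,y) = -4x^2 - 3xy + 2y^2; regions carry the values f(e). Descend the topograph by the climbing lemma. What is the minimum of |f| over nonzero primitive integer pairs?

descent: ρ → (2,3,-4)  [lands on river]
river: ρ → (-4,5,1)
river: ρ → (1,5,-4)
river: ρ → (-4,3,2)
river: ρ → (2,5,-2)
river: ρ → (-2,3,4)
river: ρ → (4,5,-1)
river: ρ → (-1,5,4)
river: ρ → (4,3,-2)
river: ρ → (-2,5,2)
closes: descent 1, river 10
min |a| on river = 1

1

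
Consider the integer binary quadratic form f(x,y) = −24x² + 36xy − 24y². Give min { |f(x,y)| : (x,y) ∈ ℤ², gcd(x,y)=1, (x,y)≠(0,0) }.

translate: b→12 (≡-36 mod 48), so (24,-36,24)→(24,12,12)
flip: (24,12,12)→(12,-12,24)
translate: b→12 (≡-12 mod 24), so (12,-12,24)→(12,12,24)
reduced (well bottom): (12,12,24) with a≤c, −a<b≤a
well minimum |f| = |-12| = 12 (negative-definite)

12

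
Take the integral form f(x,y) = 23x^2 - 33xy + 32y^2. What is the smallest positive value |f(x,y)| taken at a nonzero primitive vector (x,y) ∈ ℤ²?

translate: b→13 (≡-33 mod 46), so (23,-33,32)→(23,13,22)
flip: (23,13,22)→(22,-13,23)
reduced (well bottom): (22,-13,23) with a≤c, −a<b≤a
well minimum = a = 22

22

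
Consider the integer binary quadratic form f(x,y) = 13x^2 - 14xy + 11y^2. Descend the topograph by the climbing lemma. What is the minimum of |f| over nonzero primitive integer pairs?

translate: b→12 (≡-14 mod 26), so (13,-14,11)→(13,12,10)
flip: (13,12,10)→(10,-12,13)
translate: b→8 (≡-12 mod 20), so (10,-12,13)→(10,8,11)
reduced (well bottom): (10,8,11) with a≤c, −a<b≤a
well minimum = a = 10

10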